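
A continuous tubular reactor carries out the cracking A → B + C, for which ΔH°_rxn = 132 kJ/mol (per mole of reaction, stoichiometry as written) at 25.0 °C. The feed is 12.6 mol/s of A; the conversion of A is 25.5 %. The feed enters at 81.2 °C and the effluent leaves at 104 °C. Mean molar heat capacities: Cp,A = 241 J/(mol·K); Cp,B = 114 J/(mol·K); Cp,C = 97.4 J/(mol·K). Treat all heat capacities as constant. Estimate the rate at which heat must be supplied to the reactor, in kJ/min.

Extent of reaction ξ = 0.255 × 12.6 = 3.213 mol/s
Reaction term: ξ·ΔH°_rxn = 3.213 × 132 = 424.12 kJ/s
Sensible, feed 81.2→25 °C: -170.66 kJ/s
Outlet flows (mol/s): A 9.387, B 3.213, C 3.213
Sensible, products 25→104 °C: 232.38 kJ/s
Q = ΔH = 485.84 kJ/s = 485.84 kW
Heat supplied = 29150 kJ/min

Q_in = 29200 kJ/min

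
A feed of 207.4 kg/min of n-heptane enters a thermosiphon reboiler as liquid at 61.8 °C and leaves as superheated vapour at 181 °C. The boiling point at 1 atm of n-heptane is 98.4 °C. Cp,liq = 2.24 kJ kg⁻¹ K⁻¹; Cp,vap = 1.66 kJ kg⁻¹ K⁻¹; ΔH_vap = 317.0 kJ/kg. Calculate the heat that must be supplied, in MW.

liquid 61.8→98.4 °C: 81.984 kJ/kg
vaporisation at 98.4 °C: 317 kJ/kg
vapour 98.4→181 °C: 137.12 kJ/kg
Δh = 81.984 + 317 + 137.12 = 536.1 kJ/kg
Q = ṁ·Δh = 207.4 kg/min × 536.1 kJ/kg = 111190 kJ/min
|Q| = 1853.1 kW = 1.8531 MW

Q = 1.85 MW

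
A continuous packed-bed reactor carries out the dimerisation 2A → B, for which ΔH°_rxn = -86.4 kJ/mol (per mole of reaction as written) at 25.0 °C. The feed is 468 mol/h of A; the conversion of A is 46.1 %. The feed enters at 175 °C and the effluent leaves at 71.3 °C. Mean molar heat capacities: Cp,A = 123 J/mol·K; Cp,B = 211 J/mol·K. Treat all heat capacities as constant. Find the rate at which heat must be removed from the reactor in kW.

Q_out = 4.30 kW

Extent of reaction ξ = 0.461 × 468 / 2 = 107.87 mol/h
Reaction term: ξ·ΔH°_rxn = 107.87 × -86.4 = -9320.3 kJ/h
Sensible, feed 175→25 °C: -8634.6 kJ/h
Outlet flows (mol/h): A 252.25, B 107.87
Sensible, products 25→71.3 °C: 2490.4 kJ/h
Q = ΔH = -15465 kJ/h = -4.2957 kW
Heat removed = 4.2957 kW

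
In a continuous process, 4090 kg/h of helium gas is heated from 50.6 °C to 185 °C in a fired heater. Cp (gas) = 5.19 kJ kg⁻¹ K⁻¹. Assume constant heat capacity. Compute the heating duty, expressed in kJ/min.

Q = ṁ·Cp·ΔT = 4090 × 5.19 × (185 − 50.6) = 2.8529e+06 kJ/h
Converting: 2.8529e+06 / 3600 s = 792.48 kW
Heating duty = 47549 kJ/min

Q = 47500 kJ/min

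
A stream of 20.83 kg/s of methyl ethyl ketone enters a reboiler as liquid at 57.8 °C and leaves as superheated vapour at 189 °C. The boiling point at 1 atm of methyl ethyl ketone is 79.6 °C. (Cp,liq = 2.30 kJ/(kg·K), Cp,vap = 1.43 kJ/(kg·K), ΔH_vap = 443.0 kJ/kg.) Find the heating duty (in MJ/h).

Q = 48700 MJ/h

liquid 57.8→79.6 °C: 50.14 kJ/kg
vaporisation at 79.6 °C: 443 kJ/kg
vapour 79.6→189 °C: 156.44 kJ/kg
Δh = 50.14 + 443 + 156.44 = 649.58 kJ/kg
Q = ṁ·Δh = 20.83 kg/s × 649.58 kJ/kg = 13531 kJ/s
|Q| = 13531 kW = 48711 MJ/h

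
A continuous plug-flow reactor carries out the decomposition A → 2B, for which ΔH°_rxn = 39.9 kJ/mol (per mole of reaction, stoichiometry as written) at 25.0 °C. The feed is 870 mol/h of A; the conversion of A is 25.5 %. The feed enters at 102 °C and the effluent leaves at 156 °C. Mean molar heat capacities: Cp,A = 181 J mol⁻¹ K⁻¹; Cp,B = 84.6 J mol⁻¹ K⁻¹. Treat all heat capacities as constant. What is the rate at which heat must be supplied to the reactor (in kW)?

Q_in = 4.73 kW

Extent of reaction ξ = 0.255 × 870 = 221.85 mol/h
Reaction term: ξ·ΔH°_rxn = 221.85 × 39.9 = 8851.8 kJ/h
Sensible, feed 102→25 °C: -12125 kJ/h
Outlet flows (mol/h): A 648.15, B 443.7
Sensible, products 25→156 °C: 20286 kJ/h
Q = ΔH = 17012 kJ/h = 4.7256 kW
Heat supplied = 4.7256 kW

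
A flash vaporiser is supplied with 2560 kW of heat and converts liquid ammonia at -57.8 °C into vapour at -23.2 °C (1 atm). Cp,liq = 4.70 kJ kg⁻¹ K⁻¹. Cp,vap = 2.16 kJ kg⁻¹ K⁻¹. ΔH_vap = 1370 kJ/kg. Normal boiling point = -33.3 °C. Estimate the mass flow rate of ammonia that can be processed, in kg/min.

Δh = 4.70×(-33.3−-57.8) + 1370 + 2.16×(-23.2−-33.3) = 1507 kJ/kg
Q = 2560 kW = 2560 kJ/s = 153600 kJ/min
ṁ = Q/Δh = 153600 / 1507 = 101.93 kg/min

ṁ = 102 kg/min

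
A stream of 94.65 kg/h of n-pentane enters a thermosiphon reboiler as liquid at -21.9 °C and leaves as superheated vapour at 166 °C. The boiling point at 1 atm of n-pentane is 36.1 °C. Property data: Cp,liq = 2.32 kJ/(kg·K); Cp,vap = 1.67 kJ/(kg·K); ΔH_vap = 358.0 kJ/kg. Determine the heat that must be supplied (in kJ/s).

liquid -21.9→36.1 °C: 134.56 kJ/kg
vaporisation at 36.1 °C: 358 kJ/kg
vapour 36.1→166 °C: 216.93 kJ/kg
Δh = 134.56 + 358 + 216.93 = 709.49 kJ/kg
Q = ṁ·Δh = 94.65 kg/h × 709.49 kJ/kg = 67154 kJ/h
|Q| = 18.654 kW

Q = 18.7 kJ/s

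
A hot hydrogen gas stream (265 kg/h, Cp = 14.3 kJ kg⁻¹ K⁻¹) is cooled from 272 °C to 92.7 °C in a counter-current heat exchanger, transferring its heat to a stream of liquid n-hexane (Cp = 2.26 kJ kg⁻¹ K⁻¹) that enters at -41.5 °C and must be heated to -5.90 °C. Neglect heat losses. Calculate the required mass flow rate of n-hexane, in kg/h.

ṁ_c = 8450 kg/h

Heat released by hot stream: Q = 265 × 14.3 × (272 − 92.7) = 679460 kJ/h
Energy balance on cold side (adiabatic exchanger): Q = ṁ_c·Cp_c·(T_c,out − T_c,in)
ṁ_c = 679460 / [2.26 × (-5.90 − -41.5)] = 8445.1 kg/h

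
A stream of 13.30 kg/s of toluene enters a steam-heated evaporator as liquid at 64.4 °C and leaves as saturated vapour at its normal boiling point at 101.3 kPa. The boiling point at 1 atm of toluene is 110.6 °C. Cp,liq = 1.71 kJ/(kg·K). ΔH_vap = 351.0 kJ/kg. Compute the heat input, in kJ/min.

liquid 64.4→110.6 °C: 79.002 kJ/kg
vaporisation at 110.6 °C: 351 kJ/kg
Δh = 79.002 + 351 = 430 kJ/kg
Q = ṁ·Δh = 13.30 kg/s × 430 kJ/kg = 5719 kJ/s
|Q| = 5719 kW = 343140 kJ/min

Q = 343000 kJ/min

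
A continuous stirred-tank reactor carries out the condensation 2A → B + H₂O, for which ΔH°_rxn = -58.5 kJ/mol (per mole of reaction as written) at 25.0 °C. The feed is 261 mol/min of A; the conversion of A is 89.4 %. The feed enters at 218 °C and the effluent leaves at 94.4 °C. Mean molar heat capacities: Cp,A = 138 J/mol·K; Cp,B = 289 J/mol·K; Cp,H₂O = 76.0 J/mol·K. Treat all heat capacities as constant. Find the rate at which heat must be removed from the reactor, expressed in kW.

Q_out = 176 kW

Extent of reaction ξ = 0.894 × 261 / 2 = 116.67 mol/min
Reaction term: ξ·ΔH°_rxn = 116.67 × -58.5 = -6825 kJ/min
Sensible, feed 218→25 °C: -6951.5 kJ/min
Outlet flows (mol/min): A 27.666, B 116.67, H₂O 116.67
Sensible, products 25→94.4 °C: 3220.3 kJ/min
Q = ΔH = -10556 kJ/min = -175.94 kW
Heat removed = 175.94 kW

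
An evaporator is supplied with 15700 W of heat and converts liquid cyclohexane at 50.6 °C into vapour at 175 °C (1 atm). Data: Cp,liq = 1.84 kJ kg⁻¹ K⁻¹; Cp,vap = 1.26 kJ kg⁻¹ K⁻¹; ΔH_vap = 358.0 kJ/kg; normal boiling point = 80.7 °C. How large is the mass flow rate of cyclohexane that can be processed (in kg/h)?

ṁ = 106 kg/h

Δh = 1.84×(80.7−50.6) + 358.0 + 1.26×(175−80.7) = 532.2 kJ/kg
Q = 15700 W = 15.7 kJ/s = 56520 kJ/h
ṁ = Q/Δh = 56520 / 532.2 = 106.2 kg/h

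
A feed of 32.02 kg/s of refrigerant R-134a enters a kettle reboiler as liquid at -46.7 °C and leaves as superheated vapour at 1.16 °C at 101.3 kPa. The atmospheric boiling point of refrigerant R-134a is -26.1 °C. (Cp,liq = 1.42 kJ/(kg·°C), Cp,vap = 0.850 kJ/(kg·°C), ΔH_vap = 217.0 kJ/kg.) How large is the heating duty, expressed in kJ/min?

liquid -46.7→-26.1 °C: 29.252 kJ/kg
vaporisation at -26.1 °C: 217 kJ/kg
vapour -26.1→1.16 °C: 23.171 kJ/kg
Δh = 29.252 + 217 + 23.171 = 269.42 kJ/kg
Q = ṁ·Δh = 32.02 kg/s × 269.42 kJ/kg = 8626.9 kJ/s
|Q| = 8626.9 kW = 517620 kJ/min

Q = 518000 kJ/min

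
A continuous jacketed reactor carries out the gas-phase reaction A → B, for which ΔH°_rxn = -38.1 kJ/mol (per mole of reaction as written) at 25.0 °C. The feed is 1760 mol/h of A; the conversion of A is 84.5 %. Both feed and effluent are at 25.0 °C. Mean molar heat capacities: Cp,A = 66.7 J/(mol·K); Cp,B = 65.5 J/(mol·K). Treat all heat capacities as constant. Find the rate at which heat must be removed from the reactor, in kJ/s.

Extent of reaction ξ = 0.845 × 1760 = 1487.2 mol/h
Reaction term: ξ·ΔH°_rxn = 1487.2 × -38.1 = -56662 kJ/h
Q = ΔH = -56662 kJ/h = -15.74 kW
Heat removed = 15.74 kJ/s

Q_out = 15.7 kJ/s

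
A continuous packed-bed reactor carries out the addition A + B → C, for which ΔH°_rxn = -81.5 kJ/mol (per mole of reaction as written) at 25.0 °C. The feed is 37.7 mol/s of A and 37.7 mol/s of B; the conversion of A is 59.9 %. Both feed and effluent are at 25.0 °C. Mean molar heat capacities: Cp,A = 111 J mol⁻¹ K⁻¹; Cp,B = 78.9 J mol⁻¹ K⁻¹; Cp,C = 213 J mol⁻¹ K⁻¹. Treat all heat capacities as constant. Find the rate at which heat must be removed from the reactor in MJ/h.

Extent of reaction ξ = 0.599 × 37.7 = 22.582 mol/s
Reaction term: ξ·ΔH°_rxn = 22.582 × -81.5 = -1840.5 kJ/s
Q = ΔH = -1840.5 kJ/s = -1840.5 kW
Heat removed = 6625.6 MJ/h

Q_out = 6630 MJ/h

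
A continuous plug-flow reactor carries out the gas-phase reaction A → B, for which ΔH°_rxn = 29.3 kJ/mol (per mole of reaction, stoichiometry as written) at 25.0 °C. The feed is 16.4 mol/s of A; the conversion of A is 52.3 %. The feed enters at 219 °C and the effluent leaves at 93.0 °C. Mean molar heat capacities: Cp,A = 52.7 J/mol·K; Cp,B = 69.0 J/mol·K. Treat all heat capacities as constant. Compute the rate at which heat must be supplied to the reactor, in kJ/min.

Q_in = 9120 kJ/min

Extent of reaction ξ = 0.523 × 16.4 = 8.5772 mol/s
Reaction term: ξ·ΔH°_rxn = 8.5772 × 29.3 = 251.31 kJ/s
Sensible, feed 219→25 °C: -167.67 kJ/s
Outlet flows (mol/s): A 7.8228, B 8.5772
Sensible, products 25→93.0 °C: 68.278 kJ/s
Q = ΔH = 151.92 kJ/s = 151.92 kW
Heat supplied = 9115.2 kJ/min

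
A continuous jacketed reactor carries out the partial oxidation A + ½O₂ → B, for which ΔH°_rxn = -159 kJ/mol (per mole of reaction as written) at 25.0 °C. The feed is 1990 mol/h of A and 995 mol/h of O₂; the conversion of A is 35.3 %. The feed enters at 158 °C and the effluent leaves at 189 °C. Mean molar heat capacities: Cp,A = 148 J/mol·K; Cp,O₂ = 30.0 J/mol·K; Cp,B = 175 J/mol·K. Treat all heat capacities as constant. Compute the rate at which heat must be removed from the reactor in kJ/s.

Extent of reaction ξ = 0.353 × 1990 = 702.47 mol/h
Reaction term: ξ·ΔH°_rxn = 702.47 × -159 = -111690 kJ/h
Sensible, feed 158→25 °C: -43141 kJ/h
Outlet flows (mol/h): A 1287.5, O₂ 643.77, B 702.47
Sensible, products 25→189 °C: 54579 kJ/h
Q = ΔH = -100250 kJ/h = -27.849 kW
Heat removed = 27.849 kJ/s

Q_out = 27.8 kJ/s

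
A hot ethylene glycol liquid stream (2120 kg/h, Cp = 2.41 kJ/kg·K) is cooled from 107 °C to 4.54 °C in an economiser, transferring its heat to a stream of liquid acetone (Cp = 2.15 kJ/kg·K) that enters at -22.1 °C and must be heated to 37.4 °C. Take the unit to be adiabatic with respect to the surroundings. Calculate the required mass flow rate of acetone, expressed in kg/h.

Heat released by hot stream: Q = 2120 × 2.41 × (107 − 4.54) = 523490 kJ/h
Energy balance on cold side (adiabatic exchanger): Q = ṁ_c·Cp_c·(T_c,out − T_c,in)
ṁ_c = 523490 / [2.15 × (37.4 − -22.1)] = 4092.2 kg/h

ṁ_c = 4090 kg/h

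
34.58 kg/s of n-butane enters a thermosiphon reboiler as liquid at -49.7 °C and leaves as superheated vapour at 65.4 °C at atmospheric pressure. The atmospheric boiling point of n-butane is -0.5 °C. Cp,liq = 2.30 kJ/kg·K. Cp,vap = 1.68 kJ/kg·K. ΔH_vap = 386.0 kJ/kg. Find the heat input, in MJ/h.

liquid -49.7→-0.5 °C: 113.16 kJ/kg
vaporisation at -0.5 °C: 386 kJ/kg
vapour -0.5→65.4 °C: 110.71 kJ/kg
Δh = 113.16 + 386 + 110.71 = 609.87 kJ/kg
Q = ṁ·Δh = 34.58 kg/s × 609.87 kJ/kg = 21089 kJ/s
|Q| = 21089 kW = 75922 MJ/h

Q = 75900 MJ/h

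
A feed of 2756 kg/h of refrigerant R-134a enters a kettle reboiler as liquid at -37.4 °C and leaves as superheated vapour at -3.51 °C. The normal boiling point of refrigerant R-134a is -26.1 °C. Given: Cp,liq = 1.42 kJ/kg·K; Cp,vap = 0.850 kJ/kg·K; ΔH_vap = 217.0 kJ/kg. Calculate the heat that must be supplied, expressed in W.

liquid -37.4→-26.1 °C: 16.046 kJ/kg
vaporisation at -26.1 °C: 217 kJ/kg
vapour -26.1→-3.51 °C: 19.202 kJ/kg
Δh = 16.046 + 217 + 19.202 = 252.25 kJ/kg
Q = ṁ·Δh = 2756 kg/h × 252.25 kJ/kg = 695190 kJ/h
|Q| = 193.11 kW = 193110 W

Q = 193000 W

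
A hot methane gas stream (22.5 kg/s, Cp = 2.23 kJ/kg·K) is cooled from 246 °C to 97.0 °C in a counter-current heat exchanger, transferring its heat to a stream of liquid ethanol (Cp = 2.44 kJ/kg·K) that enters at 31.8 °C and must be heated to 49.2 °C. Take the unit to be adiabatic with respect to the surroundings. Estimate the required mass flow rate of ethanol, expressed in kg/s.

Heat released by hot stream: Q = 22.5 × 2.23 × (246 − 97.0) = 7476.1 kJ/s
Energy balance on cold side (adiabatic exchanger): Q = ṁ_c·Cp_c·(T_c,out − T_c,in)
ṁ_c = 7476.1 / [2.44 × (49.2 − 31.8)] = 176.09 kg/s

ṁ_c = 176 kg/s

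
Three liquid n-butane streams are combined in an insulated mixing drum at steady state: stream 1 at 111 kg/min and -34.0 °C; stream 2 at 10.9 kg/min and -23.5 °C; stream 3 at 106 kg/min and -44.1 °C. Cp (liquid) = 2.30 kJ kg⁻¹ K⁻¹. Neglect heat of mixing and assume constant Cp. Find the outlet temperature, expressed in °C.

Energy balance with Q = 0: Σ ṁᵢCp,ᵢ(T_out − Tᵢ) = 0
T_out = Σ ṁᵢCp,ᵢTᵢ / Σ ṁᵢCp,ᵢ
      = -20021 / 524.17 = -38.195 °C

T_out = -38.2 °C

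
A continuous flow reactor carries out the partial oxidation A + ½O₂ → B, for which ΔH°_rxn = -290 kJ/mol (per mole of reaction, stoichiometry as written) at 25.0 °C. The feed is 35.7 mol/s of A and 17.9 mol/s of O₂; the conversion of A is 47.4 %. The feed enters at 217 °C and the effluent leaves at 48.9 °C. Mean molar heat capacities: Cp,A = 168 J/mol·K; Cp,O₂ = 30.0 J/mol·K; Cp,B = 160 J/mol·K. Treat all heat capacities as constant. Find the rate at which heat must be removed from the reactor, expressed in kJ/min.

Extent of reaction ξ = 0.474 × 35.7 = 16.922 mol/s
Reaction term: ξ·ΔH°_rxn = 16.922 × -290 = -4907.3 kJ/s
Sensible, feed 217→25 °C: -1254.6 kJ/s
Outlet flows (mol/s): A 18.778, O₂ 9.4391, B 16.922
Sensible, products 25→48.9 °C: 146.88 kJ/s
Q = ΔH = -6015.1 kJ/s = -6015.1 kW
Heat removed = 360910 kJ/min

Q_out = 361000 kJ/min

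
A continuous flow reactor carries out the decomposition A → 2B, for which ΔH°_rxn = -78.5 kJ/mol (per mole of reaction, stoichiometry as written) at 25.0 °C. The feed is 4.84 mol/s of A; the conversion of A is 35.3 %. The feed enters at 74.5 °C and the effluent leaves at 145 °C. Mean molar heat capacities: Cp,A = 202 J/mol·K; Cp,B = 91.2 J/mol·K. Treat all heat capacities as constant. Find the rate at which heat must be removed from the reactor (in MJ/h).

Q_out = 249 MJ/h

Extent of reaction ξ = 0.353 × 4.84 = 1.7085 mol/s
Reaction term: ξ·ΔH°_rxn = 1.7085 × -78.5 = -134.12 kJ/s
Sensible, feed 74.5→25 °C: -48.395 kJ/s
Outlet flows (mol/s): A 3.1315, B 3.417
Sensible, products 25→145 °C: 113.3 kJ/s
Q = ΔH = -69.211 kJ/s = -69.211 kW
Heat removed = 249.16 MJ/h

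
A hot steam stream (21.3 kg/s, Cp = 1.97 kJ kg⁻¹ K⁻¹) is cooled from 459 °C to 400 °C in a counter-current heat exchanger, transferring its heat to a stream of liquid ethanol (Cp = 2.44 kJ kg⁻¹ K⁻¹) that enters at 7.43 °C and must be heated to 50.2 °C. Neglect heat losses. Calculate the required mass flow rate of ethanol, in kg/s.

Heat released by hot stream: Q = 21.3 × 1.97 × (459 − 400) = 2475.7 kJ/s
Energy balance on cold side (adiabatic exchanger): Q = ṁ_c·Cp_c·(T_c,out − T_c,in)
ṁ_c = 2475.7 / [2.44 × (50.2 − 7.43)] = 23.723 kg/s

ṁ_c = 23.7 kg/s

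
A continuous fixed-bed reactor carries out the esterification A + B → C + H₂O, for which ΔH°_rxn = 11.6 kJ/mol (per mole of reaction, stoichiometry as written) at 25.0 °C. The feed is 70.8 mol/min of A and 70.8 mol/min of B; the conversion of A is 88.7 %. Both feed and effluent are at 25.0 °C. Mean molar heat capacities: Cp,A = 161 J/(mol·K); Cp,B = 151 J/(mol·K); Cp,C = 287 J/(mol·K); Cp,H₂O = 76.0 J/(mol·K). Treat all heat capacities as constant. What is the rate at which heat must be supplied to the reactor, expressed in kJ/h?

Extent of reaction ξ = 0.887 × 70.8 = 62.8 mol/min
Reaction term: ξ·ΔH°_rxn = 62.8 × 11.6 = 728.48 kJ/min
Q = ΔH = 728.48 kJ/min = 12.141 kW
Heat supplied = 43709 kJ/h

Q_in = 43700 kJ/h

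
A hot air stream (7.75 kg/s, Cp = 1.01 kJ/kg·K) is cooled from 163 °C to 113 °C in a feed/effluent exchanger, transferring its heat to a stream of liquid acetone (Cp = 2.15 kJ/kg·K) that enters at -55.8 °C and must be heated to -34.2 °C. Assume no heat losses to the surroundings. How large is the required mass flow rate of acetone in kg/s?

Heat released by hot stream: Q = 7.75 × 1.01 × (163 − 113) = 391.38 kJ/s
Energy balance on cold side (adiabatic exchanger): Q = ṁ_c·Cp_c·(T_c,out − T_c,in)
ṁ_c = 391.38 / [2.15 × (-34.2 − -55.8)] = 8.4275 kg/s

ṁ_c = 8.43 kg/s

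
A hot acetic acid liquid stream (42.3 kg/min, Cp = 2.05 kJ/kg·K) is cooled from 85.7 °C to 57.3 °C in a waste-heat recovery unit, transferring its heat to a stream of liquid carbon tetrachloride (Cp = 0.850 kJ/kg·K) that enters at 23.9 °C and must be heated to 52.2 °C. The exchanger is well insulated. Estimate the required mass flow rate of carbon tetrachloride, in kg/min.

Heat released by hot stream: Q = 42.3 × 2.05 × (85.7 − 57.3) = 2462.7 kJ/min
Energy balance on cold side (adiabatic exchanger): Q = ṁ_c·Cp_c·(T_c,out − T_c,in)
ṁ_c = 2462.7 / [0.850 × (52.2 − 23.9)] = 102.38 kg/min

ṁ_c = 102 kg/min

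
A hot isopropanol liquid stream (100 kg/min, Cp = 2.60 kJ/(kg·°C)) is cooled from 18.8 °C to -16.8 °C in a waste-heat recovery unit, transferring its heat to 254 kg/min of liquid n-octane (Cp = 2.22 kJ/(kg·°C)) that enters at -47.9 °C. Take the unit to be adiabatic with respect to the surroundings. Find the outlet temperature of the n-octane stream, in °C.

T_c,out = -31.5 °C

Heat released by hot stream: Q = 100 × 2.60 × (18.8 − -16.8) = 9256 kJ/min
Energy balance on cold side (adiabatic exchanger): Q = ṁ_c·Cp_c·(T_c,out − T_c,in)
T_c,out = -47.9 + 9256/(254 × 2.22) = -31.485 °C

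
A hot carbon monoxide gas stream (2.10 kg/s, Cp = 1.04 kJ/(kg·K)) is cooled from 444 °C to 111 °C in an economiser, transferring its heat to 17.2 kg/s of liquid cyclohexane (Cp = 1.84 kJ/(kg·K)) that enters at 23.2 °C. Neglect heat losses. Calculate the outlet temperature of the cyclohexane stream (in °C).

Heat released by hot stream: Q = 2.10 × 1.04 × (444 − 111) = 727.27 kJ/s
Energy balance on cold side (adiabatic exchanger): Q = ṁ_c·Cp_c·(T_c,out − T_c,in)
T_c,out = 23.2 + 727.27/(17.2 × 1.84) = 46.18 °C

T_c,out = 46.2 °C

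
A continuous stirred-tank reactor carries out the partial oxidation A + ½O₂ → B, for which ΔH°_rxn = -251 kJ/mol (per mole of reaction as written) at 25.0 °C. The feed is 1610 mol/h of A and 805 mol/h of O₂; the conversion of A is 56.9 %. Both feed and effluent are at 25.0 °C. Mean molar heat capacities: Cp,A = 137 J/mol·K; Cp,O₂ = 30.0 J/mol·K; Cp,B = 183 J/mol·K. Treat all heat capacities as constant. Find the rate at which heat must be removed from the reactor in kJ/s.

Q_out = 63.9 kJ/s

Extent of reaction ξ = 0.569 × 1610 = 916.09 mol/h
Reaction term: ξ·ΔH°_rxn = 916.09 × -251 = -229940 kJ/h
Q = ΔH = -229940 kJ/h = -63.872 kW
Heat removed = 63.872 kJ/s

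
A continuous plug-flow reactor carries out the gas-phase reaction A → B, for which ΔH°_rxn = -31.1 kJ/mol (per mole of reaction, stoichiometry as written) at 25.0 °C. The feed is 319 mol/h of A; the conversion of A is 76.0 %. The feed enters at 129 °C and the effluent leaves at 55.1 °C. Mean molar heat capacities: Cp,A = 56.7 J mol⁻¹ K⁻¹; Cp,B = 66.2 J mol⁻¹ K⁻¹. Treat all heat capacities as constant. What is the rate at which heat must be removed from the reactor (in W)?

Extent of reaction ξ = 0.760 × 319 = 242.44 mol/h
Reaction term: ξ·ΔH°_rxn = 242.44 × -31.1 = -7539.9 kJ/h
Sensible, feed 129→25 °C: -1881.1 kJ/h
Outlet flows (mol/h): A 76.56, B 242.44
Sensible, products 25→55.1 °C: 613.75 kJ/h
Q = ΔH = -8807.2 kJ/h = -2.4464 kW
Heat removed = 2446.4 W

Q_out = 2450 W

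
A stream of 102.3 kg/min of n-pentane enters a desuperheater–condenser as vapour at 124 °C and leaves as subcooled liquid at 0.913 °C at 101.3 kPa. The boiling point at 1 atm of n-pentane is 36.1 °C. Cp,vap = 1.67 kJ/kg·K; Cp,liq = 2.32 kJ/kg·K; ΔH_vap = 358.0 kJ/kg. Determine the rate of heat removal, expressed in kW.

Q_c = 1000 kW

vapour 124→36.1 °C: -146.79 kJ/kg
condensation at 36.1 °C: -358 kJ/kg
liquid 36.1→0.913 °C: -81.634 kJ/kg
Δh = -146.79 + -358 + -81.634 = -586.43 kJ/kg
Q = ṁ·Δh = 102.3 kg/min × -586.43 kJ/kg = -59991 kJ/min
|Q| = 999.86 kW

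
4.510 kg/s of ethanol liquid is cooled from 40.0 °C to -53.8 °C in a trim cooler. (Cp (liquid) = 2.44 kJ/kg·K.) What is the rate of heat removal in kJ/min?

Q = ṁ·Cp·ΔT = 4.510 × 2.44 × (-53.8 − 40.0) = -1032.2 kJ/s
Cooling duty = 61933 kJ/min

Q_c = 61900 kJ/min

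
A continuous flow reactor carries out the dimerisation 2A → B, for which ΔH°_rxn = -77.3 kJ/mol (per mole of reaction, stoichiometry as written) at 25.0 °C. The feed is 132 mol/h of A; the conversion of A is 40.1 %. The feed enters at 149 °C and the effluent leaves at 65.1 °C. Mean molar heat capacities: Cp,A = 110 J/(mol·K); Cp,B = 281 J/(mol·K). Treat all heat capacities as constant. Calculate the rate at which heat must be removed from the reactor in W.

Q_out = 889 W

Extent of reaction ξ = 0.401 × 132 / 2 = 26.466 mol/h
Reaction term: ξ·ΔH°_rxn = 26.466 × -77.3 = -2045.8 kJ/h
Sensible, feed 149→25 °C: -1800.5 kJ/h
Outlet flows (mol/h): A 79.068, B 26.466
Sensible, products 25→65.1 °C: 646.99 kJ/h
Q = ΔH = -3199.3 kJ/h = -0.8887 kW
Heat removed = 888.7 W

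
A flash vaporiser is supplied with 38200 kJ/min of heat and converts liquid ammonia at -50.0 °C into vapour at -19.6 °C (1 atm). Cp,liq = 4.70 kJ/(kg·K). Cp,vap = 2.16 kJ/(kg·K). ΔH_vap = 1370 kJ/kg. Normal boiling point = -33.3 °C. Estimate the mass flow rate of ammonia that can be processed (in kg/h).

ṁ = 1550 kg/h

Δh = 4.70×(-33.3−-50.0) + 1370 + 2.16×(-19.6−-33.3) = 1478.1 kJ/kg
Q = 38200 kJ/min = 636.67 kJ/s = 2.292e+06 kJ/h
ṁ = Q/Δh = 2.292e+06 / 1478.1 = 1550.7 kg/h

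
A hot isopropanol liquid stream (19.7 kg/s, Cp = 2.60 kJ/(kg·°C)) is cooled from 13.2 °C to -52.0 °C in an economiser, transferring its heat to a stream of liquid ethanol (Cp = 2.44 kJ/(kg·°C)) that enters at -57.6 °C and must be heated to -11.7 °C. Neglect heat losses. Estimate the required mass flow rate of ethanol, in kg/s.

Heat released by hot stream: Q = 19.7 × 2.60 × (13.2 − -52.0) = 3339.5 kJ/s
Energy balance on cold side (adiabatic exchanger): Q = ṁ_c·Cp_c·(T_c,out − T_c,in)
ṁ_c = 3339.5 / [2.44 × (-11.7 − -57.6)] = 29.818 kg/s

ṁ_c = 29.8 kg/s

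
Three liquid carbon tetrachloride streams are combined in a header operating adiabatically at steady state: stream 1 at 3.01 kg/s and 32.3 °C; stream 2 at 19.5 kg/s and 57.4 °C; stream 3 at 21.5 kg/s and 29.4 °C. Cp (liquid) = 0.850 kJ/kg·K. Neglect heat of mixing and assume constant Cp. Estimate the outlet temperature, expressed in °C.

Energy balance with Q = 0: Σ ṁᵢCp,ᵢ(T_out − Tᵢ) = 0
T_out = Σ ṁᵢCp,ᵢTᵢ / Σ ṁᵢCp,ᵢ
      = 1571.3 / 37.408 = 42.005 °C

T_out = 42.0 °C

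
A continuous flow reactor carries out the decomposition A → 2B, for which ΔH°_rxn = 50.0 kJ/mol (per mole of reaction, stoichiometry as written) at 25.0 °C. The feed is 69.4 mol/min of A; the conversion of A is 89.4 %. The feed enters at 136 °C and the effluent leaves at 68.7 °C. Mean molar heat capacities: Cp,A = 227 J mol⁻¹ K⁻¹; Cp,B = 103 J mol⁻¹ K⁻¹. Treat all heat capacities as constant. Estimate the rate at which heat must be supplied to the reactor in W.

Q_in = 33100 W

Extent of reaction ξ = 0.894 × 69.4 = 62.044 mol/min
Reaction term: ξ·ΔH°_rxn = 62.044 × 50.0 = 3102.2 kJ/min
Sensible, feed 136→25 °C: -1748.7 kJ/min
Outlet flows (mol/min): A 7.3564, B 124.09
Sensible, products 25→68.7 °C: 631.5 kJ/min
Q = ΔH = 1985 kJ/min = 33.084 kW
Heat supplied = 33084 W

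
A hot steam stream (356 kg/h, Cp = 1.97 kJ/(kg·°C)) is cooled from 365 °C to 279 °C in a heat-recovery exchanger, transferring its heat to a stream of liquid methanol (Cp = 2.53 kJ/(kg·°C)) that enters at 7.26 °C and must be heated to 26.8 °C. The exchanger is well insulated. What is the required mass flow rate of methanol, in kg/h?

Heat released by hot stream: Q = 356 × 1.97 × (365 − 279) = 60314 kJ/h
Energy balance on cold side (adiabatic exchanger): Q = ṁ_c·Cp_c·(T_c,out − T_c,in)
ṁ_c = 60314 / [2.53 × (26.8 − 7.26)] = 1220 kg/h

ṁ_c = 1220 kg/h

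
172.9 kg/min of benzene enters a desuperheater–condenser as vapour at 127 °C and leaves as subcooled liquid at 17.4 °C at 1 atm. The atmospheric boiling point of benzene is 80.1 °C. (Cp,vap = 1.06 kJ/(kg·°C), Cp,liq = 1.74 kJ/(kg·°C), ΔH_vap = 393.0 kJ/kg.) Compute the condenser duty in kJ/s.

Q_c = 1590 kJ/s

vapour 127→80.1 °C: -49.714 kJ/kg
condensation at 80.1 °C: -393 kJ/kg
liquid 80.1→17.4 °C: -109.1 kJ/kg
Δh = -49.714 + -393 + -109.1 = -551.81 kJ/kg
Q = ṁ·Δh = 172.9 kg/min × -551.81 kJ/kg = -95408 kJ/min
|Q| = 1590.1 kW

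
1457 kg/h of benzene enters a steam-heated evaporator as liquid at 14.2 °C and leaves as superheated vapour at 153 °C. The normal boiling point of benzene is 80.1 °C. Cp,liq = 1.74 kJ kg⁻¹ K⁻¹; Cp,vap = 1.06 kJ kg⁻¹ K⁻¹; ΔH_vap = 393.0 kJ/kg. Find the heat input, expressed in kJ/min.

Q = 14200 kJ/min

liquid 14.2→80.1 °C: 114.67 kJ/kg
vaporisation at 80.1 °C: 393 kJ/kg
vapour 80.1→153 °C: 77.274 kJ/kg
Δh = 114.67 + 393 + 77.274 = 584.94 kJ/kg
Q = ṁ·Δh = 1457 kg/h × 584.94 kJ/kg = 852260 kJ/h
|Q| = 236.74 kW = 14204 kJ/min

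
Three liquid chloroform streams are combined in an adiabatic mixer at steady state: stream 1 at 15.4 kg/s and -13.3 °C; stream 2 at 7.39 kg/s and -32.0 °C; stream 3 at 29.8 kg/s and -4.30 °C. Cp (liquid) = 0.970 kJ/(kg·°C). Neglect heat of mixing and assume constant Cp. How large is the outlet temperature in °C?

Adiabatic, steady state ⇒ Σ ṁᵢCp,ᵢ(T_out − Tᵢ) = 0
T_out = Σ ṁᵢCp,ᵢTᵢ / Σ ṁᵢCp,ᵢ
      = -552.36 / 51.012 = -10.828 °C

T_out = -10.8 °C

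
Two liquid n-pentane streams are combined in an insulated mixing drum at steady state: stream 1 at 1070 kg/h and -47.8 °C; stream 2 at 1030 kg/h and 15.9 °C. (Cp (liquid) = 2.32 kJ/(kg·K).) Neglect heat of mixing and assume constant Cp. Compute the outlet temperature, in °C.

Energy balance with Q = 0: Σ ṁᵢCp,ᵢ(T_out − Tᵢ) = 0
T_out = Σ ṁᵢCp,ᵢTᵢ / Σ ṁᵢCp,ᵢ
      = -80664 / 4872 = -16.557 °C

T_out = -16.6 °C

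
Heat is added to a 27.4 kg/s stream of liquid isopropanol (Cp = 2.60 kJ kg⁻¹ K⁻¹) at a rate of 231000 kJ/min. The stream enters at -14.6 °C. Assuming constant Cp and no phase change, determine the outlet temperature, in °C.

T_out = 39.4 °C

Q = 231000 kJ/min = 3850 kJ/s
ΔT = Q/(ṁ·Cp) = 3850/(27.4×2.60) = 54.043 K
T_out = -14.6 + 54.043 = 39.443 °C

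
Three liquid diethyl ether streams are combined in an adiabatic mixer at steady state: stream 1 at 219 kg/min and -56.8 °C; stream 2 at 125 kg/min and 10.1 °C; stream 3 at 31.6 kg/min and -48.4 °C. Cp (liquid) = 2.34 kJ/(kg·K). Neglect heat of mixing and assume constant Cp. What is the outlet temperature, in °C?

T_out = -33.8 °C

Adiabatic, steady state ⇒ Σ ṁᵢCp,ᵢ(T_out − Tᵢ) = 0
Σ ṁᵢCp,ᵢTᵢ = 219×2.34×-56.8 + 125×2.34×10.1 + 31.6×2.34×-48.4 = -29732
Σ ṁᵢCp,ᵢ = 219×2.34 + 125×2.34 + 31.6×2.34 = 878.9
T_out = -29732 / 878.9 = -33.829 °C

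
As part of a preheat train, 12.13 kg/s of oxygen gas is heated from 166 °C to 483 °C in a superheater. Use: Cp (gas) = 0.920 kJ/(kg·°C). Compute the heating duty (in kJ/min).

Q = ṁ·Cp·ΔT = 12.13 × 0.920 × (483 − 166) = 3537.6 kJ/s
Heating duty = 212260 kJ/min

Q = 212000 kJ/min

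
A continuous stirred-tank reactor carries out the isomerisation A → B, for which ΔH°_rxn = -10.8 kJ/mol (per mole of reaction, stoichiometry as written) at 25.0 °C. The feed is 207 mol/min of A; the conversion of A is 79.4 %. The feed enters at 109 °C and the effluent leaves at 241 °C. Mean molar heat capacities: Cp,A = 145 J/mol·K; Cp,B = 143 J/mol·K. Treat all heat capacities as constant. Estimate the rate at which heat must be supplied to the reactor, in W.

Q_in = 35300 W

Extent of reaction ξ = 0.794 × 207 = 164.36 mol/min
Reaction term: ξ·ΔH°_rxn = 164.36 × -10.8 = -1775.1 kJ/min
Sensible, feed 109→25 °C: -2521.3 kJ/min
Outlet flows (mol/min): A 42.642, B 164.36
Sensible, products 25→241 °C: 6412.2 kJ/min
Q = ΔH = 2115.9 kJ/min = 35.265 kW
Heat supplied = 35265 W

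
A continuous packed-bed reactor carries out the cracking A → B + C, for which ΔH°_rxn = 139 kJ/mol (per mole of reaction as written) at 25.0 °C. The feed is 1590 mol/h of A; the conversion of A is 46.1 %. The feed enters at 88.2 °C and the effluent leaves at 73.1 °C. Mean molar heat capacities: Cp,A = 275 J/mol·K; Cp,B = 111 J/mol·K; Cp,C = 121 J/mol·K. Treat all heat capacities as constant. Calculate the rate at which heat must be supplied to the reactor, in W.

Extent of reaction ξ = 0.461 × 1590 = 732.99 mol/h
Reaction term: ξ·ΔH°_rxn = 732.99 × 139 = 101890 kJ/h
Sensible, feed 88.2→25 °C: -27634 kJ/h
Outlet flows (mol/h): A 857.01, B 732.99, C 732.99
Sensible, products 25→73.1 °C: 19516 kJ/h
Q = ΔH = 93767 kJ/h = 26.046 kW
Heat supplied = 26046 W

Q_in = 26000 W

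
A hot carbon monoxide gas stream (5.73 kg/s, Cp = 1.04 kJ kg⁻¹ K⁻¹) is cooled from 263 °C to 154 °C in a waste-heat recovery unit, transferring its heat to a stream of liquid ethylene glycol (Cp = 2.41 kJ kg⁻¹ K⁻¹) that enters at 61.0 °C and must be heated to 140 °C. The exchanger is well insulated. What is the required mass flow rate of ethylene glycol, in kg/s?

ṁ_c = 3.41 kg/s

Heat released by hot stream: Q = 5.73 × 1.04 × (263 − 154) = 649.55 kJ/s
Energy balance on cold side (adiabatic exchanger): Q = ṁ_c·Cp_c·(T_c,out − T_c,in)
ṁ_c = 649.55 / [2.41 × (140 − 61.0)] = 3.4117 kg/s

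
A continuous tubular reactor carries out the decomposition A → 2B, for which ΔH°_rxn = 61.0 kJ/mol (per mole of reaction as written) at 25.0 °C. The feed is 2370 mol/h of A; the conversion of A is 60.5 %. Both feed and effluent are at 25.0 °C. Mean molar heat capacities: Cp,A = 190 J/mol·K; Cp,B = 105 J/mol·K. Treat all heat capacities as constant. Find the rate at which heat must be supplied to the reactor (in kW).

Extent of reaction ξ = 0.605 × 2370 = 1433.8 mol/h
Reaction term: ξ·ΔH°_rxn = 1433.8 × 61.0 = 87465 kJ/h
Q = ΔH = 87465 kJ/h = 24.296 kW
Heat supplied = 24.296 kW

Q_in = 24.3 kW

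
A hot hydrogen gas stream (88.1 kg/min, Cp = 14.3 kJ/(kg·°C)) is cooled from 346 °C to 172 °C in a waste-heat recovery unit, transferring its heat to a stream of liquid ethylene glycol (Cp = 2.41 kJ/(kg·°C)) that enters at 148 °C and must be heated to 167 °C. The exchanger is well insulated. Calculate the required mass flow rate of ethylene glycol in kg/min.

ṁ_c = 4790 kg/min

Heat released by hot stream: Q = 88.1 × 14.3 × (346 − 172) = 219210 kJ/min
Energy balance on cold side (adiabatic exchanger): Q = ṁ_c·Cp_c·(T_c,out − T_c,in)
ṁ_c = 219210 / [2.41 × (167 − 148)] = 4787.3 kg/min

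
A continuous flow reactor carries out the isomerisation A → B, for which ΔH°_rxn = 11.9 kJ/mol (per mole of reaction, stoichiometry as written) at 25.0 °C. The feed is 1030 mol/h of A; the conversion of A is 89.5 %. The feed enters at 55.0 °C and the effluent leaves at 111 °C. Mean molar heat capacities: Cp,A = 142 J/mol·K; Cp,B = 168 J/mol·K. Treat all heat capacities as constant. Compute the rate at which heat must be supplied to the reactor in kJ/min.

Extent of reaction ξ = 0.895 × 1030 = 921.85 mol/h
Reaction term: ξ·ΔH°_rxn = 921.85 × 11.9 = 10970 kJ/h
Sensible, feed 55.0→25 °C: -4387.8 kJ/h
Outlet flows (mol/h): A 108.15, B 921.85
Sensible, products 25→111 °C: 14640 kJ/h
Q = ΔH = 21222 kJ/h = 5.895 kW
Heat supplied = 353.7 kJ/min

Q_in = 354 kJ/min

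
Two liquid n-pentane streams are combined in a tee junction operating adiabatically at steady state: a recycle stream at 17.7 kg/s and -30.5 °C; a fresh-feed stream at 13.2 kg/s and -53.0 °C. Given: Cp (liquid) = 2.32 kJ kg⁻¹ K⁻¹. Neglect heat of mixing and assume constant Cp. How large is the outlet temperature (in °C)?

T_out = -40.1 °C

Adiabatic, steady state ⇒ Σ ṁᵢCp,ᵢ(T_out − Tᵢ) = 0
Σ ṁᵢCp,ᵢTᵢ = 17.7×2.32×-30.5 + 13.2×2.32×-53.0 = -2875.5
Σ ṁᵢCp,ᵢ = 17.7×2.32 + 13.2×2.32 = 71.688
T_out = -2875.5 / 71.688 = -40.112 °C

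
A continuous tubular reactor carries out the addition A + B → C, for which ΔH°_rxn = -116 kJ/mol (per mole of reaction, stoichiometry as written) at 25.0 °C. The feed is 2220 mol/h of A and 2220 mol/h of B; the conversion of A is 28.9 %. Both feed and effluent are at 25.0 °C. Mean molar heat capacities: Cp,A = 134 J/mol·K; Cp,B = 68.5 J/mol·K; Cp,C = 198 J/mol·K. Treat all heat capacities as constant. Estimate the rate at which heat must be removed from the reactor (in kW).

Extent of reaction ξ = 0.289 × 2220 = 641.58 mol/h
Reaction term: ξ·ΔH°_rxn = 641.58 × -116 = -74423 kJ/h
Q = ΔH = -74423 kJ/h = -20.673 kW
Heat removed = 20.673 kW

Q_out = 20.7 kW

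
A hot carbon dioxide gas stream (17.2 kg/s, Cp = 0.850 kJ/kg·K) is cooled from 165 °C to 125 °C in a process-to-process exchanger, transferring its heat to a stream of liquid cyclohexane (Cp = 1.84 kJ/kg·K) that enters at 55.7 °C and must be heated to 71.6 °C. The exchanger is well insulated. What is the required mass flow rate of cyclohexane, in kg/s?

ṁ_c = 20.0 kg/s

Heat released by hot stream: Q = 17.2 × 0.850 × (165 − 125) = 584.8 kJ/s
Energy balance on cold side (adiabatic exchanger): Q = ṁ_c·Cp_c·(T_c,out − T_c,in)
ṁ_c = 584.8 / [1.84 × (71.6 − 55.7)] = 19.989 kg/s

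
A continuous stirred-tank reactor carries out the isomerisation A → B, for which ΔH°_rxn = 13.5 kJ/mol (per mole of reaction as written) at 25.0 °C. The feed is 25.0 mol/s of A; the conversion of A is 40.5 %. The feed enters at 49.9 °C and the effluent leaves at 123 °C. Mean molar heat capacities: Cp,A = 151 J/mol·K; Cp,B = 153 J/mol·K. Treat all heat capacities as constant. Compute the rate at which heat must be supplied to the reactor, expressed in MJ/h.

Extent of reaction ξ = 0.405 × 25.0 = 10.125 mol/s
Reaction term: ξ·ΔH°_rxn = 10.125 × 13.5 = 136.69 kJ/s
Sensible, feed 49.9→25 °C: -93.998 kJ/s
Outlet flows (mol/s): A 14.875, B 10.125
Sensible, products 25→123 °C: 371.93 kJ/s
Q = ΔH = 414.62 kJ/s = 414.62 kW
Heat supplied = 1492.6 MJ/h

Q_in = 1490 MJ/h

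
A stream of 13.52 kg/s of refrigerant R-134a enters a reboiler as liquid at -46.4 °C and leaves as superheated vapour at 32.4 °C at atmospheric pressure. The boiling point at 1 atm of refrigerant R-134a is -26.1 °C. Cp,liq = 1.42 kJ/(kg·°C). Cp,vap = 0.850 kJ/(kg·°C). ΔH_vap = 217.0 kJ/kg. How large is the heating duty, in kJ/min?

Q = 240000 kJ/min

liquid -46.4→-26.1 °C: 28.826 kJ/kg
vaporisation at -26.1 °C: 217 kJ/kg
vapour -26.1→32.4 °C: 49.725 kJ/kg
Δh = 28.826 + 217 + 49.725 = 295.55 kJ/kg
Q = ṁ·Δh = 13.52 kg/s × 295.55 kJ/kg = 3995.8 kJ/s
|Q| = 3995.8 kW = 239750 kJ/min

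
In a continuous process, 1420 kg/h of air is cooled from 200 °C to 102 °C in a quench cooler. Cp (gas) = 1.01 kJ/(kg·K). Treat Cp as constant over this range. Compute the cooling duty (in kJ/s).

Q = ṁ·Cp·ΔT = 1420 × 1.01 × (102 − 200) = -140550 kJ/h
Converting: 140550 / 3600 s = 39.042 kW

Q_c = 39.0 kJ/s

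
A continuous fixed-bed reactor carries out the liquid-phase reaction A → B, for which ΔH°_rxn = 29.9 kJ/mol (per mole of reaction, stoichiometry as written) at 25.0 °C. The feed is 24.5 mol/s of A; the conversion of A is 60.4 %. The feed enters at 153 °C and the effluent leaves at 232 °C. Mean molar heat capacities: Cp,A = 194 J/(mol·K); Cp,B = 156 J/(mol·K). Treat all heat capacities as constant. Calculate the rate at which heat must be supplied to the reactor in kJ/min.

Q_in = 42100 kJ/min

Extent of reaction ξ = 0.604 × 24.5 = 14.798 mol/s
Reaction term: ξ·ΔH°_rxn = 14.798 × 29.9 = 442.46 kJ/s
Sensible, feed 153→25 °C: -608.38 kJ/s
Outlet flows (mol/s): A 9.702, B 14.798
Sensible, products 25→232 °C: 867.47 kJ/s
Q = ΔH = 701.55 kJ/s = 701.55 kW
Heat supplied = 42093 kJ/min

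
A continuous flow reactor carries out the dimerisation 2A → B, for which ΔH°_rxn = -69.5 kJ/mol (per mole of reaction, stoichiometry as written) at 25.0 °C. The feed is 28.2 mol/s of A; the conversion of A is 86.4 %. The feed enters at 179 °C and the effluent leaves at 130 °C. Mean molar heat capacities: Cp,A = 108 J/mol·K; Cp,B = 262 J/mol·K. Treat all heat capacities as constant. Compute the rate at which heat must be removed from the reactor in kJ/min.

Q_out = 56200 kJ/min

Extent of reaction ξ = 0.864 × 28.2 / 2 = 12.182 mol/s
Reaction term: ξ·ΔH°_rxn = 12.182 × -69.5 = -846.68 kJ/s
Sensible, feed 179→25 °C: -469.02 kJ/s
Outlet flows (mol/s): A 3.8352, B 12.182
Sensible, products 25→130 °C: 378.63 kJ/s
Q = ΔH = -937.07 kJ/s = -937.07 kW
Heat removed = 56224 kJ/min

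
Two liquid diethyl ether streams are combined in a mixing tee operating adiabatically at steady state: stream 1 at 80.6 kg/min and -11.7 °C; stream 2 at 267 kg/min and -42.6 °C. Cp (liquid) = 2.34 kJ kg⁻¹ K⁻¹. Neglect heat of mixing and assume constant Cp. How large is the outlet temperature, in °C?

T_out = -35.4 °C

Energy balance with Q = 0: Σ ṁᵢCp,ᵢ(T_out − Tᵢ) = 0
T_out = Σ ṁᵢCp,ᵢTᵢ / Σ ṁᵢCp,ᵢ
      = -28822 / 813.38 = -35.435 °C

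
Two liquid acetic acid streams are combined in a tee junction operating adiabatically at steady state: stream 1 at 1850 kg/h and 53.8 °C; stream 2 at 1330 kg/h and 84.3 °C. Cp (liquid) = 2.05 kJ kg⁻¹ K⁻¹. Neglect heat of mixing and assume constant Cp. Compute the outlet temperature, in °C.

T_out = 66.6 °C

Energy balance with Q = 0: Σ ṁᵢCp,ᵢ(T_out − Tᵢ) = 0
Σ ṁᵢCp,ᵢTᵢ = 1850×2.05×53.8 + 1330×2.05×84.3 = 433880
Σ ṁᵢCp,ᵢ = 1850×2.05 + 1330×2.05 = 6519
T_out = 433880 / 6519 = 66.556 °C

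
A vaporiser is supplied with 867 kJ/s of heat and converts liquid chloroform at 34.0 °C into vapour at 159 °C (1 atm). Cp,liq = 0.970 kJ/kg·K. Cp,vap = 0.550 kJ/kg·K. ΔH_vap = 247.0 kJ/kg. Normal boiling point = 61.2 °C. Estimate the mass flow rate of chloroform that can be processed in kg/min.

ṁ = 159 kg/min

Δh = 0.970×(61.2−34.0) + 247.0 + 0.550×(159−61.2) = 327.17 kJ/kg
Q = 867 kJ/s = 867 kJ/s = 52020 kJ/min
ṁ = Q/Δh = 52020 / 327.17 = 159 kg/min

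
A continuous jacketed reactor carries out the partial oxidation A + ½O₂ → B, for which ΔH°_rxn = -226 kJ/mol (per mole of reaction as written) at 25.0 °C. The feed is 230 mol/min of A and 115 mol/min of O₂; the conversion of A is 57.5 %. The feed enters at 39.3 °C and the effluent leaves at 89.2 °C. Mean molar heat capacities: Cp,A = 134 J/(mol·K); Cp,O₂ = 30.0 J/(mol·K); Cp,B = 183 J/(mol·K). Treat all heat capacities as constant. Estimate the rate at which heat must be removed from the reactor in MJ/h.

Extent of reaction ξ = 0.575 × 230 = 132.25 mol/min
Reaction term: ξ·ΔH°_rxn = 132.25 × -226 = -29888 kJ/min
Sensible, feed 39.3→25 °C: -490.06 kJ/min
Outlet flows (mol/min): A 97.75, O₂ 48.875, B 132.25
Sensible, products 25→89.2 °C: 2488.8 kJ/min
Q = ΔH = -27890 kJ/min = -464.83 kW
Heat removed = 1673.4 MJ/h

Q_out = 1670 MJ/h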